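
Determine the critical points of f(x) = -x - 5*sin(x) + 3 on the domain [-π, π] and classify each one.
f'(x) = -5*cos(x) - 1

Solve f'(x) = 0 on [-π, π]:
  f'(x) = 0 ⇔ cos(x) = -1/5, i.e. x = ±arccos(-1/5) + 2nπ; keep the solutions lying in [-π, π].
  ⇒ x = -acos(-1/5) ≈ -1.7722, acos(-1/5) ≈ 1.7722

f''(x) = 5*sin(x)
Second-derivative test at each critical point:
  f''(-1.7722) = -4.8990 < 0 → local maximum
  f''(1.7722) = 4.8990 > 0 → local minimum

Critical points: x = -acos(-1/5) ≈ -1.7722 (local maximum); x = acos(-1/5) ≈ 1.7722 (local minimum)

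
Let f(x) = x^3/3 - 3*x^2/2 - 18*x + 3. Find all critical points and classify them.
f'(x) = x^2 - 3*x - 18

Solve f'(x) = 0:
  Factor: x^2 - 3*x - 18 = (x - 6)*(x + 3) = 0.
  ⇒ x = -3, 6

f''(x) = 2*x - 3
Second-derivative test at each critical point:
  f''(-3) = -9 < 0 → local maximum
  f''(6) = 9 > 0 → local minimum

Critical points: x = -3 (local maximum); x = 6 (local minimum)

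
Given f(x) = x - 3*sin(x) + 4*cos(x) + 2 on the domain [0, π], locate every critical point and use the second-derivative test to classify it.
f'(x) = -4*sin(x) - 3*cos(x) + 1

Solve f'(x) = 0 on [0, π]:
  f'(x) = 0 ⇔ -4*sin(x) - 3*cos(x) = -1. Write the left side as R·cos(x + φ) with R = √((-3)² + 4²) = 5, cos φ = -3/5, sin φ = 4/5; then cos(x + φ) = -1/5. Solve for x and keep the solutions lying in [0, π].
  ⇒ x = atan((4 + 6*sqrt(6))/(3 - 8*sqrt(6))) + pi ≈ 2.2967

f''(x) = 3*sin(x) - 4*cos(x)
Second-derivative test at each critical point:
  f''(2.2967) = 4.8990 > 0 → local minimum

Critical points: x = atan((4 + 6*sqrt(6))/(3 - 8*sqrt(6))) + pi ≈ 2.2967 (local minimum)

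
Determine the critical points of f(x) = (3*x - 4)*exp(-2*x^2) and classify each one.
f'(x) = (-4*x*(3*x - 4) + 3)*exp(-2*x^2)

Solve f'(x) = 0:
  f'(x) = (-12*x^2 + 16*x + 3)·exp(-2*x^2) and exp(-2*x^2) > 0 for every x, so f'(x) = 0 ⇔ -12*x^2 + 16*x + 3 = 0.
  Factor: -12*x^2 + 16*x + 3 = -(2*x - 3)*(6*x + 1) = 0.
  ⇒ x = -1/6, 3/2

f''(x) = 4*(4*x^2*(3*x - 4) - 9*x + 4)*exp(-2*x^2)
Second-derivative test at each critical point:
  f''(-1/6) = 18.9192 > 0 → local minimum
  f''(3/2) = -0.2222 < 0 → local maximum

Critical points: x = -1/6 (local minimum); x = 3/2 (local maximum)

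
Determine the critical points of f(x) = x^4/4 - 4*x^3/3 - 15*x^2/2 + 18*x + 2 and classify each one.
f'(x) = x^3 - 4*x^2 - 15*x + 18

Solve f'(x) = 0:
  Factor: x^3 - 4*x^2 - 15*x + 18 = (x - 6)*(x - 1)*(x + 3) = 0.
  ⇒ x = -3, 1, 6

f''(x) = 3*x^2 - 8*x - 15
Second-derivative test at each critical point:
  f''(-3) = 36 > 0 → local minimum
  f''(1) = -20 < 0 → local maximum
  f''(6) = 45 > 0 → local minimum

Critical points: x = -3 (local minimum); x = 1 (local maximum); x = 6 (local minimum)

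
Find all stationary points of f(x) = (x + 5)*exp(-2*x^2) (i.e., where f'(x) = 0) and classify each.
f'(x) = (-4*x*(x + 5) + 1)*exp(-2*x^2)

Solve f'(x) = 0:
  f'(x) = (-4*x^2 - 20*x + 1)·exp(-2*x^2) and exp(-2*x^2) > 0 for every x, so f'(x) = 0 ⇔ -4*x^2 - 20*x + 1 = 0.
  4*x^2 + 20*x - 1 = 0 has no rational roots; quadratic formula: x = (-20 ± √416)/8.
  ⇒ x = -sqrt(26)/2 - 5/2 ≈ -5.0495, -5/2 + sqrt(26)/2 ≈ 0.0495

f''(x) = 4*(4*x^2*(x + 5) - 3*x - 5)*exp(-2*x^2)
Second-derivative test at each critical point:
  f''(-5.0495) = 1.454e-21 > 0 → local minimum
  f''(0.0495) = -20.2963 < 0 → local maximum

Critical points: x = -sqrt(26)/2 - 5/2 ≈ -5.0495 (local minimum); x = -5/2 + sqrt(26)/2 ≈ 0.0495 (local maximum)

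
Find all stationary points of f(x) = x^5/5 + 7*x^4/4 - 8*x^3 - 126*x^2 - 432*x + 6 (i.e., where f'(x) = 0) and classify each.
f'(x) = x^4 + 7*x^3 - 24*x^2 - 252*x - 432

Solve f'(x) = 0:
  Factor: x^4 + 7*x^3 - 24*x^2 - 252*x - 432 = (x - 6)*(x + 3)*(x + 4)*(x + 6) = 0.
  ⇒ x = -6, -4, -3, 6

f''(x) = 4*x^3 + 21*x^2 - 48*x - 252
Second-derivative test at each critical point:
  f''(-6) = -72 < 0 → local maximum
  f''(-4) = 20 > 0 → local minimum
  f''(-3) = -27 < 0 → local maximum
  f''(6) = 1080 > 0 → local minimum

Critical points: x = -6 (local maximum); x = -4 (local minimum); x = -3 (local maximum); x = 6 (local minimum)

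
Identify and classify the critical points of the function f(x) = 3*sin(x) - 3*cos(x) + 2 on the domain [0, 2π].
f'(x) = 3*sqrt(2)*sin(x + pi/4)

Solve f'(x) = 0 on [0, 2π]:
  f'(x) = 0 ⇔ 3*cos(x) = -3*sin(x) ⇔ tan(x) = -1, i.e. x = arctan(-1) + nπ; keep the solutions lying in [0, 2π].
  ⇒ x = 3*pi/4 ≈ 2.3562, 7*pi/4 ≈ 5.4978

f''(x) = 3*sqrt(2)*cos(x + pi/4)
Second-derivative test at each critical point:
  f''(2.3562) = -4.2426 < 0 → local maximum
  f''(5.4978) = 4.2426 > 0 → local minimum

Critical points: x = 3*pi/4 ≈ 2.3562 (local maximum); x = 7*pi/4 ≈ 5.4978 (local minimum)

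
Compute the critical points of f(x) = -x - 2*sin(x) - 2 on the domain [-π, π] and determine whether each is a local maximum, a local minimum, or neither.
f'(x) = -2*cos(x) - 1

Solve f'(x) = 0 on [-π, π]:
  f'(x) = 0 ⇔ cos(x) = -1/2, i.e. x = ±arccos(-1/2) + 2nπ; keep the solutions lying in [-π, π].
  ⇒ x = -2*pi/3 ≈ -2.0944, 2*pi/3 ≈ 2.0944

f''(x) = 2*sin(x)
Second-derivative test at each critical point:
  f''(-2.0944) = -1.7321 < 0 → local maximum
  f''(2.0944) = 1.7321 > 0 → local minimum

Critical points: x = -2*pi/3 ≈ -2.0944 (local maximum); x = 2*pi/3 ≈ 2.0944 (local minimum)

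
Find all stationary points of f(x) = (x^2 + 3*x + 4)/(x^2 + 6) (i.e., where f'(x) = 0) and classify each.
f'(x) = (-3*x^2 + 4*x + 18)/(x^4 + 12*x^2 + 36)

Solve f'(x) = 0:
  f'(x) = -(3*x^2 - 4*x - 18)/(x^2 + 6)^2; the denominator is positive wherever f is defined, so f'(x) = 0 ⇔ -3*x^2 + 4*x + 18 = 0.
  3*x^2 - 4*x - 18 = 0 has no rational roots; quadratic formula: x = (4 ± √232)/6.
  ⇒ x = 2/3 - sqrt(58)/3 ≈ -1.8719, 2/3 + sqrt(58)/3 ≈ 3.2053

f''(x) = 6*(x^3 - 2*x^2 - 18*x + 4)/(x^6 + 18*x^4 + 108*x^2 + 216)
Second-derivative test at each critical point:
  f''(-1.8719) = 0.1686 > 0 → local minimum
  f''(3.2053) = -0.0575 < 0 → local maximum

Critical points: x = 2/3 - sqrt(58)/3 ≈ -1.8719 (local minimum); x = 2/3 + sqrt(58)/3 ≈ 3.2053 (local maximum)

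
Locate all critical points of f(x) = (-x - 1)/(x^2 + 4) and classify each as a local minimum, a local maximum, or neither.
f'(x) = (-x^2 + 2*x*(x + 1) - 4)/(x^2 + 4)^2

Solve f'(x) = 0:
  f'(x) = (x^2 + 2*x - 4)/(x^2 + 4)^2; the denominator is positive wherever f is defined, so f'(x) = 0 ⇔ x^2 + 2*x - 4 = 0.
  x^2 + 2*x - 4 = 0 has no rational roots; quadratic formula: x = (-2 ± √20)/2.
  ⇒ x = -sqrt(5) - 1 ≈ -3.2361, -1 + sqrt(5) ≈ 1.2361

f''(x) = 2*(-4*x^2*(x + 1) + (3*x + 1)*(x^2 + 4))/(x^2 + 4)^3
Second-derivative test at each critical point:
  f''(-3.2361) = -0.0214 < 0 → local maximum
  f''(1.2361) = 0.1464 > 0 → local minimum

Critical points: x = -sqrt(5) - 1 ≈ -3.2361 (local maximum); x = -1 + sqrt(5) ≈ 1.2361 (local minimum)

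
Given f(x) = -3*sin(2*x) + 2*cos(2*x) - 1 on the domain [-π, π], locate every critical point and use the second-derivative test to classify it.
f'(x) = -4*sin(2*x) - 6*cos(2*x)

Solve f'(x) = 0 on [-π, π]:
  f'(x) = 0 ⇔ -3*cos(2*x) = 2*sin(2*x) ⇔ tan(2*x) = -3/2, i.e. 2*x = arctan(-3/2) + nπ; keep the solutions lying in [-π, π].
  ⇒ x = -pi/2 - atan(3/2)/2 ≈ -2.0622, -atan(3/2)/2 ≈ -0.4914, -atan(3/2)/2 + pi/2 ≈ 1.0794, pi - atan(3/2)/2 ≈ 2.6502

f''(x) = 12*sin(2*x) - 8*cos(2*x)
Second-derivative test at each critical point:
  f''(-2.0622) = 14.4222 > 0 → local minimum
  f''(-0.4914) = -14.4222 < 0 → local maximum
  f''(1.0794) = 14.4222 > 0 → local minimum
  f''(2.6502) = -14.4222 < 0 → local maximum

Critical points: x = -pi/2 - atan(3/2)/2 ≈ -2.0622 (local minimum); x = -atan(3/2)/2 ≈ -0.4914 (local maximum); x = -atan(3/2)/2 + pi/2 ≈ 1.0794 (local minimum); x = pi - atan(3/2)/2 ≈ 2.6502 (local maximum)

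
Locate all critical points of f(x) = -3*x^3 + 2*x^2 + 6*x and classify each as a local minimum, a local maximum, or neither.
f'(x) = -9*x^2 + 4*x + 6

Solve f'(x) = 0:
  9*x^2 - 4*x - 6 = 0 has no rational roots; quadratic formula: x = (4 ± √232)/18.
  ⇒ x = 2/9 - sqrt(58)/9 ≈ -0.6240, 2/9 + sqrt(58)/9 ≈ 1.0684

f''(x) = 4 - 18*x
Second-derivative test at each critical point:
  f''(-0.6240) = 15.2315 > 0 → local minimum
  f''(1.0684) = -15.2315 < 0 → local maximum

Critical points: x = 2/9 - sqrt(58)/9 ≈ -0.6240 (local minimum); x = 2/9 + sqrt(58)/9 ≈ 1.0684 (local maximum)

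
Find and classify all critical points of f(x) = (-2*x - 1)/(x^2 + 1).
f'(x) = 2*(x^2 + x - 1)/(x^4 + 2*x^2 + 1)

Solve f'(x) = 0:
  f'(x) = 2*(x^2 + x - 1)/(x^2 + 1)^2; the denominator is positive wherever f is defined, so f'(x) = 0 ⇔ 2*x^2 + 2*x - 2 = 0.
  Factor: 2*x^2 + 2*x - 2 = 2*(x^2 + x - 1); x^2 + x - 1 = 0 has no rational roots; quadratic formula: x = (-1 ± √5)/2.
  ⇒ x = -sqrt(5)/2 - 1/2 ≈ -1.6180, -1/2 + sqrt(5)/2 ≈ 0.6180

f''(x) = 2*(-4*x^2*(2*x + 1) + (6*x + 1)*(x^2 + 1))/(x^2 + 1)^3
Second-derivative test at each critical point:
  f''(-1.6180) = -0.3416 < 0 → local maximum
  f''(0.6180) = 2.3416 > 0 → local minimum

Critical points: x = -sqrt(5)/2 - 1/2 ≈ -1.6180 (local maximum); x = -1/2 + sqrt(5)/2 ≈ 0.6180 (local minimum)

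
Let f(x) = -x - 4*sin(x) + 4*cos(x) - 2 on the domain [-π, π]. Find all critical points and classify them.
f'(x) = -4*sqrt(2)*sin(x + pi/4) - 1

Solve f'(x) = 0 on [-π, π]:
  f'(x) = 0 ⇔ -4*sin(x) - 4*cos(x) = 1. Write the left side as R·cos(x + φ) with R = √((-4)² + 4²) = 4*sqrt(2), cos φ = -sqrt(2)/2, sin φ = sqrt(2)/2; then cos(x + φ) = sqrt(2)/8. Solve for x and keep the solutions lying in [-π, π].
  ⇒ x = atan((-sqrt(31) - 1)/(-1 + sqrt(31))) ≈ -0.9631, atan((-1 + sqrt(31))/(-sqrt(31) - 1)) + pi ≈ 2.5339

f''(x) = -4*sqrt(2)*cos(x + pi/4)
Second-derivative test at each critical point:
  f''(-0.9631) = -5.5678 < 0 → local maximum
  f''(2.5339) = 5.5678 > 0 → local minimum

Critical points: x = atan((-sqrt(31) - 1)/(-1 + sqrt(31))) ≈ -0.9631 (local maximum); x = atan((-1 + sqrt(31))/(-sqrt(31) - 1)) + pi ≈ 2.5339 (local minimum)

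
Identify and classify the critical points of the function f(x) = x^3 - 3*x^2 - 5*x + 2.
f'(x) = 3*x^2 - 6*x - 5

Solve f'(x) = 0:
  3*x^2 - 6*x - 5 = 0 has no rational roots; quadratic formula: x = (6 ± √96)/6.
  ⇒ x = 1 - 2*sqrt(6)/3 ≈ -0.6330, 1 + 2*sqrt(6)/3 ≈ 2.6330

f''(x) = 6*x - 6
Second-derivative test at each critical point:
  f''(-0.6330) = -9.7980 < 0 → local maximum
  f''(2.6330) = 9.7980 > 0 → local minimum

Critical points: x = 1 - 2*sqrt(6)/3 ≈ -0.6330 (local maximum); x = 1 + 2*sqrt(6)/3 ≈ 2.6330 (local minimum)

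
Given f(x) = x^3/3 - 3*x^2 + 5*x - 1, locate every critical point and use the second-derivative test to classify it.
f'(x) = x^2 - 6*x + 5

Solve f'(x) = 0:
  Factor: x^2 - 6*x + 5 = (x - 5)*(x - 1) = 0.
  ⇒ x = 1, 5

f''(x) = 2*x - 6
Second-derivative test at each critical point:
  f''(1) = -4 < 0 → local maximum
  f''(5) = 4 > 0 → local minimum

Critical points: x = 1 (local maximum); x = 5 (local minimum)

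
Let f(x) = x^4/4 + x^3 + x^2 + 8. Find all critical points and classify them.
f'(x) = x*(x^2 + 3*x + 2)

Solve f'(x) = 0:
  Factor: x^3 + 3*x^2 + 2*x = x*(x + 1)*(x + 2) = 0.
  ⇒ x = -2, -1, 0

f''(x) = 3*x^2 + 6*x + 2
Second-derivative test at each critical point:
  f''(-2) = 2 > 0 → local minimum
  f''(-1) = -1 < 0 → local maximum
  f''(0) = 2 > 0 → local minimum

Critical points: x = -2 (local minimum); x = -1 (local maximum); x = 0 (local minimum)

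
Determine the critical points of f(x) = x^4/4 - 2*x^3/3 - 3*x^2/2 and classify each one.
f'(x) = x*(x^2 - 2*x - 3)

Solve f'(x) = 0:
  Factor: x^3 - 2*x^2 - 3*x = x*(x - 3)*(x + 1) = 0.
  ⇒ x = -1, 0, 3

f''(x) = 3*x^2 - 4*x - 3
Second-derivative test at each critical point:
  f''(-1) = 4 > 0 → local minimum
  f''(0) = -3 < 0 → local maximum
  f''(3) = 12 > 0 → local minimum

Critical points: x = -1 (local minimum); x = 0 (local maximum); x = 3 (local minimum)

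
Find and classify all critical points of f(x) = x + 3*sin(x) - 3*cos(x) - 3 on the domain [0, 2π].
f'(x) = 3*sqrt(2)*sin(x + pi/4) + 1

Solve f'(x) = 0 on [0, 2π]:
  f'(x) = 0 ⇔ 3*sin(x) + 3*cos(x) = -1. Write the left side as R·cos(x + φ) with R = √(3² + (-3)²) = 3*sqrt(2), cos φ = sqrt(2)/2, sin φ = -sqrt(2)/2; then cos(x + φ) = -sqrt(2)/6. Solve for x and keep the solutions lying in [0, 2π].
  ⇒ x = atan((-1 + sqrt(17))/(-sqrt(17) - 1)) + pi ≈ 2.5941, atan((-sqrt(17) - 1)/(-1 + sqrt(17))) + 2*pi ≈ 5.2598

f''(x) = 3*sqrt(2)*cos(x + pi/4)
Second-derivative test at each critical point:
  f''(2.5941) = -4.1231 < 0 → local maximum
  f''(5.2598) = 4.1231 > 0 → local minimum

Critical points: x = atan((-1 + sqrt(17))/(-sqrt(17) - 1)) + pi ≈ 2.5941 (local maximum); x = atan((-sqrt(17) - 1)/(-1 + sqrt(17))) + 2*pi ≈ 5.2598 (local minimum)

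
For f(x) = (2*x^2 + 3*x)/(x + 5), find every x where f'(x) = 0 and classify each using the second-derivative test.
f'(x) = (2*x^2 + 20*x + 15)/(x^2 + 10*x + 25)

Solve f'(x) = 0:
  f'(x) = (2*x^2 + 20*x + 15)/(x + 5)^2; the denominator is positive wherever f is defined, so f'(x) = 0 ⇔ 2*x^2 + 20*x + 15 = 0.
  2*x^2 + 20*x + 15 = 0 has no rational roots; quadratic formula: x = (-20 ± √280)/4.
  ⇒ x = -5 - sqrt(70)/2 ≈ -9.1833, -5 + sqrt(70)/2 ≈ -0.8167

f''(x) = 70/(x^3 + 15*x^2 + 75*x + 125)
Second-derivative test at each critical point:
  f''(-9.1833) = -0.9562 < 0 → local maximum
  f''(-0.8167) = 0.9562 > 0 → local minimum

Critical points: x = -5 - sqrt(70)/2 ≈ -9.1833 (local maximum); x = -5 + sqrt(70)/2 ≈ -0.8167 (local minimum)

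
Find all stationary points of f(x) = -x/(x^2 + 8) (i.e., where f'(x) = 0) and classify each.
f'(x) = (x^2 - 8)/(x^2 + 8)^2

Solve f'(x) = 0:
  f'(x) = (x^2 - 8)/(x^2 + 8)^2; the denominator is positive wherever f is defined, so f'(x) = 0 ⇔ x^2 - 8 = 0.
  x^2 - 8 = 0 has no rational roots; quadratic formula: x = (0 ± √32)/2.
  ⇒ x = -2*sqrt(2) ≈ -2.8284, 2*sqrt(2) ≈ 2.8284

f''(x) = 2*x*(24 - x^2)/(x^2 + 8)^3
Second-derivative test at each critical point:
  f''(-2.8284) = -0.0221 < 0 → local maximum
  f''(2.8284) = 0.0221 > 0 → local minimum

Critical points: x = -2*sqrt(2) ≈ -2.8284 (local maximum); x = 2*sqrt(2) ≈ 2.8284 (local minimum)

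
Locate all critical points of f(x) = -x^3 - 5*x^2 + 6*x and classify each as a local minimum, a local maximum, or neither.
f'(x) = -3*x^2 - 10*x + 6

Solve f'(x) = 0:
  3*x^2 + 10*x - 6 = 0 has no rational roots; quadratic formula: x = (-10 ± √172)/6.
  ⇒ x = -sqrt(43)/3 - 5/3 ≈ -3.8525, -5/3 + sqrt(43)/3 ≈ 0.5191

f''(x) = -6*x - 10
Second-derivative test at each critical point:
  f''(-3.8525) = 13.1149 > 0 → local minimum
  f''(0.5191) = -13.1149 < 0 → local maximum

Critical points: x = -sqrt(43)/3 - 5/3 ≈ -3.8525 (local minimum); x = -5/3 + sqrt(43)/3 ≈ 0.5191 (local maximum)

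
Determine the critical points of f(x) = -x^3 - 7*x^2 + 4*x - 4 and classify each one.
f'(x) = -3*x^2 - 14*x + 4

Solve f'(x) = 0:
  3*x^2 + 14*x - 4 = 0 has no rational roots; quadratic formula: x = (-14 ± √244)/6.
  ⇒ x = -sqrt(61)/3 - 7/3 ≈ -4.9367, -7/3 + sqrt(61)/3 ≈ 0.2701

f''(x) = -6*x - 14
Second-derivative test at each critical point:
  f''(-4.9367) = 15.6205 > 0 → local minimum
  f''(0.2701) = -15.6205 < 0 → local maximum

Critical points: x = -sqrt(61)/3 - 7/3 ≈ -4.9367 (local minimum); x = -7/3 + sqrt(61)/3 ≈ 0.2701 (local maximum)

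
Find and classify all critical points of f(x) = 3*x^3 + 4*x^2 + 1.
f'(x) = x*(9*x + 8)

Solve f'(x) = 0:
  Factor: 9*x^2 + 8*x = x*(9*x + 8) = 0.
  ⇒ x = -8/9, 0

f''(x) = 18*x + 8
Second-derivative test at each critical point:
  f''(-8/9) = -8 < 0 → local maximum
  f''(0) = 8 > 0 → local minimum

Critical points: x = -8/9 (local maximum); x = 0 (local minimum)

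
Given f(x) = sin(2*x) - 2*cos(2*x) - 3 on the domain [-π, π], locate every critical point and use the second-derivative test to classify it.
f'(x) = 4*sin(2*x) + 2*cos(2*x)

Solve f'(x) = 0 on [-π, π]:
  f'(x) = 0 ⇔ cos(2*x) = -2*sin(2*x) ⇔ tan(2*x) = -1/2, i.e. 2*x = arctan(-1/2) + nπ; keep the solutions lying in [-π, π].
  ⇒ x = -pi/2 - atan(1/2)/2 ≈ -1.8026, -atan(1/2)/2 ≈ -0.2318, -atan(1/2)/2 + pi/2 ≈ 1.3390, pi - atan(1/2)/2 ≈ 2.9098

f''(x) = -4*sin(2*x) + 8*cos(2*x)
Second-derivative test at each critical point:
  f''(-1.8026) = -8.9443 < 0 → local maximum
  f''(-0.2318) = 8.9443 > 0 → local minimum
  f''(1.3390) = -8.9443 < 0 → local maximum
  f''(2.9098) = 8.9443 > 0 → local minimum

Critical points: x = -pi/2 - atan(1/2)/2 ≈ -1.8026 (local maximum); x = -atan(1/2)/2 ≈ -0.2318 (local minimum); x = -atan(1/2)/2 + pi/2 ≈ 1.3390 (local maximum); x = pi - atan(1/2)/2 ≈ 2.9098 (local minimum)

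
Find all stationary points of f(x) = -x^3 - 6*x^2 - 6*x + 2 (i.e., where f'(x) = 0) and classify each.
f'(x) = -3*x^2 - 12*x - 6

Solve f'(x) = 0:
  Factor: -3*x^2 - 12*x - 6 = -3*(x^2 + 4*x + 2); x^2 + 4*x + 2 = 0 has no rational roots; quadratic formula: x = (-4 ± √8)/2.
  ⇒ x = -2 - sqrt(2) ≈ -3.4142, -2 + sqrt(2) ≈ -0.5858

f''(x) = -6*x - 12
Second-derivative test at each critical point:
  f''(-3.4142) = 8.4853 > 0 → local minimum
  f''(-0.5858) = -8.4853 < 0 → local maximum

Critical points: x = -2 - sqrt(2) ≈ -3.4142 (local minimum); x = -2 + sqrt(2) ≈ -0.5858 (local maximum)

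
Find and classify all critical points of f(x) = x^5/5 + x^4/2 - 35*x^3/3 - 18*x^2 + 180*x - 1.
f'(x) = x^4 + 2*x^3 - 35*x^2 - 36*x + 180

Solve f'(x) = 0:
  Factor: x^4 + 2*x^3 - 35*x^2 - 36*x + 180 = (x - 5)*(x - 2)*(x + 3)*(x + 6) = 0.
  ⇒ x = -6, -3, 2, 5

f''(x) = 4*x^3 + 6*x^2 - 70*x - 36
Second-derivative test at each critical point:
  f''(-6) = -264 < 0 → local maximum
  f''(-3) = 120 > 0 → local minimum
  f''(2) = -120 < 0 → local maximum
  f''(5) = 264 > 0 → local minimum

Critical points: x = -6 (local maximum); x = -3 (local minimum); x = 2 (local maximum); x = 5 (local minimum)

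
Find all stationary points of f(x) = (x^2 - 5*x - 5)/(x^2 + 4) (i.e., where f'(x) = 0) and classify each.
f'(x) = (5*x^2 + 18*x - 20)/(x^4 + 8*x^2 + 16)

Solve f'(x) = 0:
  f'(x) = (5*x^2 + 18*x - 20)/(x^2 + 4)^2; the denominator is positive wherever f is defined, so f'(x) = 0 ⇔ 5*x^2 + 18*x - 20 = 0.
  5*x^2 + 18*x - 20 = 0 has no rational roots; quadratic formula: x = (-18 ± √724)/10.
  ⇒ x = -sqrt(181)/5 - 9/5 ≈ -4.4907, -9/5 + sqrt(181)/5 ≈ 0.8907

f''(x) = 2*(-5*x^3 - 27*x^2 + 60*x + 36)/(x^6 + 12*x^4 + 48*x^2 + 64)
Second-derivative test at each critical point:
  f''(-4.4907) = -0.0461 < 0 → local maximum
  f''(0.8907) = 1.1711 > 0 → local minimum

Critical points: x = -sqrt(181)/5 - 9/5 ≈ -4.4907 (local maximum); x = -9/5 + sqrt(181)/5 ≈ 0.8907 (local minimum)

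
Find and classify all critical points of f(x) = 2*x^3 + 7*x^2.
f'(x) = 2*x*(3*x + 7)

Solve f'(x) = 0:
  Factor: 6*x^2 + 14*x = 2*x*(3*x + 7) = 0.
  ⇒ x = -7/3, 0

f''(x) = 12*x + 14
Second-derivative test at each critical point:
  f''(-7/3) = -14 < 0 → local maximum
  f''(0) = 14 > 0 → local minimum

Critical points: x = -7/3 (local maximum); x = 0 (local minimum)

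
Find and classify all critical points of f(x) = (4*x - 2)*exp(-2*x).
f'(x) = 8*(1 - x)*exp(-2*x)

Solve f'(x) = 0:
  f'(x) = (8 - 8*x)·exp(-2*x) and exp(-2*x) > 0 for every x, so f'(x) = 0 ⇔ 8 - 8*x = 0.
  Factor: 8 - 8*x = -8*(x - 1) = 0.
  ⇒ x = 1

f''(x) = 8*(2*x - 3)*exp(-2*x)
Second-derivative test at each critical point:
  f''(1) = -1.0827 < 0 → local maximum

Critical points: x = 1 (local maximum)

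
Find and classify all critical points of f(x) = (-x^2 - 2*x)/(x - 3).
f'(x) = (-x^2 + 6*x + 6)/(x^2 - 6*x + 9)

Solve f'(x) = 0:
  f'(x) = -(x^2 - 6*x - 6)/(x - 3)^2; the denominator is positive wherever f is defined, so f'(x) = 0 ⇔ -x^2 + 6*x + 6 = 0.
  x^2 - 6*x - 6 = 0 has no rational roots; quadratic formula: x = (6 ± √60)/2.
  ⇒ x = 3 - sqrt(15) ≈ -0.8730, 3 + sqrt(15) ≈ 6.8730

f''(x) = -30/(x^3 - 9*x^2 + 27*x - 27)
Second-derivative test at each critical point:
  f''(-0.8730) = 0.5164 > 0 → local minimum
  f''(6.8730) = -0.5164 < 0 → local maximum

Critical points: x = 3 - sqrt(15) ≈ -0.8730 (local minimum); x = 3 + sqrt(15) ≈ 6.8730 (local maximum)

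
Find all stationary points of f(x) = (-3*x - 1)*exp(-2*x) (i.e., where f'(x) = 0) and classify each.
f'(x) = (6*x - 1)*exp(-2*x)

Solve f'(x) = 0:
  f'(x) = (6*x - 1)·exp(-2*x) and exp(-2*x) > 0 for every x, so f'(x) = 0 ⇔ 6*x - 1 = 0.
  6*x - 1 = 0.
  ⇒ x = 1/6

f''(x) = 4*(2 - 3*x)*exp(-2*x)
Second-derivative test at each critical point:
  f''(1/6) = 4.2992 > 0 → local minimum

Critical points: x = 1/6 (local minimum)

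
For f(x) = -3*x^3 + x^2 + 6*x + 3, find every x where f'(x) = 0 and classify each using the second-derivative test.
f'(x) = -9*x^2 + 2*x + 6

Solve f'(x) = 0:
  9*x^2 - 2*x - 6 = 0 has no rational roots; quadratic formula: x = (2 ± √220)/18.
  ⇒ x = 1/9 - sqrt(55)/9 ≈ -0.7129, 1/9 + sqrt(55)/9 ≈ 0.9351

f''(x) = 2 - 18*x
Second-derivative test at each critical point:
  f''(-0.7129) = 14.8324 > 0 → local minimum
  f''(0.9351) = -14.8324 < 0 → local maximum

Critical points: x = 1/9 - sqrt(55)/9 ≈ -0.7129 (local minimum); x = 1/9 + sqrt(55)/9 ≈ 0.9351 (local maximum)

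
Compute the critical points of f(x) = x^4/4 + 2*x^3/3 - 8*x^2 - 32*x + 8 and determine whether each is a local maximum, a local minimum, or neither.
f'(x) = x^3 + 2*x^2 - 16*x - 32

Solve f'(x) = 0:
  Factor: x^3 + 2*x^2 - 16*x - 32 = (x - 4)*(x + 2)*(x + 4) = 0.
  ⇒ x = -4, -2, 4

f''(x) = 3*x^2 + 4*x - 16
Second-derivative test at each critical point:
  f''(-4) = 16 > 0 → local minimum
  f''(-2) = -12 < 0 → local maximum
  f''(4) = 48 > 0 → local minimum

Critical points: x = -4 (local minimum); x = -2 (local maximum); x = 4 (local minimum)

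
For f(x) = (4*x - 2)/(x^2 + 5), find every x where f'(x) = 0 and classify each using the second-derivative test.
f'(x) = 4*(-x^2 + x + 5)/(x^4 + 10*x^2 + 25)

Solve f'(x) = 0:
  f'(x) = -4*(x^2 - x - 5)/(x^2 + 5)^2; the denominator is positive wherever f is defined, so f'(x) = 0 ⇔ -4*x^2 + 4*x + 20 = 0.
  Factor: -4*x^2 + 4*x + 20 = -4*(x^2 - x - 5); x^2 - x - 5 = 0 has no rational roots; quadratic formula: x = (1 ± √21)/2.
  ⇒ x = 1/2 - sqrt(21)/2 ≈ -1.7913, 1/2 + sqrt(21)/2 ≈ 2.7913

f''(x) = 4*(4*x^2*(2*x - 1) + (1 - 6*x)*(x^2 + 5))/(x^2 + 5)^3
Second-derivative test at each critical point:
  f''(-1.7913) = 0.2720 > 0 → local minimum
  f''(2.7913) = -0.1120 < 0 → local maximum

Critical points: x = 1/2 - sqrt(21)/2 ≈ -1.7913 (local minimum); x = 1/2 + sqrt(21)/2 ≈ 2.7913 (local maximum)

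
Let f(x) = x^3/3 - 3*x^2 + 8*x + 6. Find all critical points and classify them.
f'(x) = x^2 - 6*x + 8

Solve f'(x) = 0:
  Factor: x^2 - 6*x + 8 = (x - 4)*(x - 2) = 0.
  ⇒ x = 2, 4

f''(x) = 2*x - 6
Second-derivative test at each critical point:
  f''(2) = -2 < 0 → local maximum
  f''(4) = 2 > 0 → local minimum

Critical points: x = 2 (local maximum); x = 4 (local minimum)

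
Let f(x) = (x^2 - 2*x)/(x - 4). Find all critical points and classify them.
f'(x) = (x^2 - 8*x + 8)/(x^2 - 8*x + 16)

Solve f'(x) = 0:
  f'(x) = (x^2 - 8*x + 8)/(x - 4)^2; the denominator is positive wherever f is defined, so f'(x) = 0 ⇔ x^2 - 8*x + 8 = 0.
  x^2 - 8*x + 8 = 0 has no rational roots; quadratic formula: x = (8 ± √32)/2.
  ⇒ x = 4 - 2*sqrt(2) ≈ 1.1716, 2*sqrt(2) + 4 ≈ 6.8284

f''(x) = 16/(x^3 - 12*x^2 + 48*x - 64)
Second-derivative test at each critical point:
  f''(1.1716) = -0.7071 < 0 → local maximum
  f''(6.8284) = 0.7071 > 0 → local minimum

Critical points: x = 4 - 2*sqrt(2) ≈ 1.1716 (local maximum); x = 2*sqrt(2) + 4 ≈ 6.8284 (local minimum)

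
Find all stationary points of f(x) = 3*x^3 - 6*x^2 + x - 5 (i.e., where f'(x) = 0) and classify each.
f'(x) = 9*x^2 - 12*x + 1

Solve f'(x) = 0:
  9*x^2 - 12*x + 1 = 0 has no rational roots; quadratic formula: x = (12 ± √108)/18.
  ⇒ x = 2/3 - sqrt(3)/3 ≈ 0.0893, sqrt(3)/3 + 2/3 ≈ 1.2440

f''(x) = 18*x - 12
Second-derivative test at each critical point:
  f''(0.0893) = -10.3923 < 0 → local maximum
  f''(1.2440) = 10.3923 > 0 → local minimum

Critical points: x = 2/3 - sqrt(3)/3 ≈ 0.0893 (local maximum); x = sqrt(3)/3 + 2/3 ≈ 1.2440 (local minimum)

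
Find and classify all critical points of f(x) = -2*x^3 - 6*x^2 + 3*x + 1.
f'(x) = -6*x^2 - 12*x + 3

Solve f'(x) = 0:
  Factor: -6*x^2 - 12*x + 3 = -3*(2*x^2 + 4*x - 1); 2*x^2 + 4*x - 1 = 0 has no rational roots; quadratic formula: x = (-4 ± √24)/4.
  ⇒ x = -sqrt(6)/2 - 1 ≈ -2.2247, -1 + sqrt(6)/2 ≈ 0.2247

f''(x) = -12*x - 12
Second-derivative test at each critical point:
  f''(-2.2247) = 14.6969 > 0 → local minimum
  f''(0.2247) = -14.6969 < 0 → local maximum

Critical points: x = -sqrt(6)/2 - 1 ≈ -2.2247 (local minimum); x = -1 + sqrt(6)/2 ≈ 0.2247 (local maximum)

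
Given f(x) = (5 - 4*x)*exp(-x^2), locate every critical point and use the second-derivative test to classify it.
f'(x) = 2*(x*(4*x - 5) - 2)*exp(-x^2)

Solve f'(x) = 0:
  f'(x) = (8*x^2 - 10*x - 4)·exp(-x^2) and exp(-x^2) > 0 for every x, so f'(x) = 0 ⇔ 8*x^2 - 10*x - 4 = 0.
  Factor: 8*x^2 - 10*x - 4 = 2*(4*x^2 - 5*x - 2); 4*x^2 - 5*x - 2 = 0 has no rational roots; quadratic formula: x = (5 ± √57)/8.
  ⇒ x = 5/8 - sqrt(57)/8 ≈ -0.3187, 5/8 + sqrt(57)/8 ≈ 1.5687

f''(x) = 2*(2*x^2*(5 - 4*x) + 12*x - 5)*exp(-x^2)
Second-derivative test at each critical point:
  f''(-0.3187) = -13.6411 < 0 → local maximum
  f''(1.5687) = 1.2889 > 0 → local minimum

Critical points: x = 5/8 - sqrt(57)/8 ≈ -0.3187 (local maximum); x = 5/8 + sqrt(57)/8 ≈ 1.5687 (local minimum)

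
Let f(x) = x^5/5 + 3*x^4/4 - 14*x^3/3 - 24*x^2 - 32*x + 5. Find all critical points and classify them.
f'(x) = x^4 + 3*x^3 - 14*x^2 - 48*x - 32

Solve f'(x) = 0:
  Factor: x^4 + 3*x^3 - 14*x^2 - 48*x - 32 = (x - 4)*(x + 1)*(x + 2)*(x + 4) = 0.
  ⇒ x = -4, -2, -1, 4

f''(x) = 4*x^3 + 9*x^2 - 28*x - 48
Second-derivative test at each critical point:
  f''(-4) = -48 < 0 → local maximum
  f''(-2) = 12 > 0 → local minimum
  f''(-1) = -15 < 0 → local maximum
  f''(4) = 240 > 0 → local minimum

Critical points: x = -4 (local maximum); x = -2 (local minimum); x = -1 (local maximum); x = 4 (local minimum)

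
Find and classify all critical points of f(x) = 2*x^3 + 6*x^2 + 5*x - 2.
f'(x) = 6*x^2 + 12*x + 5

Solve f'(x) = 0:
  6*x^2 + 12*x + 5 = 0 has no rational roots; quadratic formula: x = (-12 ± √24)/12.
  ⇒ x = -1 - sqrt(6)/6 ≈ -1.4082, -1 + sqrt(6)/6 ≈ -0.5918

f''(x) = 12*x + 12
Second-derivative test at each critical point:
  f''(-1.4082) = -4.8990 < 0 → local maximum
  f''(-0.5918) = 4.8990 > 0 → local minimum

Critical points: x = -1 - sqrt(6)/6 ≈ -1.4082 (local maximum); x = -1 + sqrt(6)/6 ≈ -0.5918 (local minimum)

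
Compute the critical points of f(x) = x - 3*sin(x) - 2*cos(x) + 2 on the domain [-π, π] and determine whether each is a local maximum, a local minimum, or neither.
f'(x) = 2*sin(x) - 3*cos(x) + 1

Solve f'(x) = 0 on [-π, π]:
  f'(x) = 0 ⇔ 2*sin(x) - 3*cos(x) = -1. Write the left side as R·cos(x + φ) with R = √((-3)² + (-2)²) = sqrt(13), cos φ = -3*sqrt(13)/13, sin φ = -2*sqrt(13)/13; then cos(x + φ) = -sqrt(13)/13. Solve for x and keep the solutions lying in [-π, π].
  ⇒ x = -pi + atan((-6*sqrt(3) - 2)/(3 - 4*sqrt(3))) ≈ -1.8778, atan((-2 + 6*sqrt(3))/(3 + 4*sqrt(3))) ≈ 0.7018

f''(x) = 3*sin(x) + 2*cos(x)
Second-derivative test at each critical point:
  f''(-1.8778) = -3.4641 < 0 → local maximum
  f''(0.7018) = 3.4641 > 0 → local minimum

Critical points: x = -pi + atan((-6*sqrt(3) - 2)/(3 - 4*sqrt(3))) ≈ -1.8778 (local maximum); x = atan((-2 + 6*sqrt(3))/(3 + 4*sqrt(3))) ≈ 0.7018 (local minimum)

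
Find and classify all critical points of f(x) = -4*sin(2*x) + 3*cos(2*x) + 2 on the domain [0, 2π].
f'(x) = -6*sin(2*x) - 8*cos(2*x)

Solve f'(x) = 0 on [0, 2π]:
  f'(x) = 0 ⇔ -4*cos(2*x) = 3*sin(2*x) ⇔ tan(2*x) = -4/3, i.e. 2*x = arctan(-4/3) + nπ; keep the solutions lying in [0, 2π].
  ⇒ x = -atan(4/3)/2 + pi/2 ≈ 1.1071, pi - atan(4/3)/2 ≈ 2.6779, -atan(4/3)/2 + 3*pi/2 ≈ 4.2487, -atan(4/3)/2 + 2*pi ≈ 5.8195

f''(x) = 16*sin(2*x) - 12*cos(2*x)
Second-derivative test at each critical point:
  f''(1.1071) = 20 > 0 → local minimum
  f''(2.6779) = -20 < 0 → local maximum
  f''(4.2487) = 20 > 0 → local minimum
  f''(5.8195) = -20 < 0 → local maximum

Critical points: x = -atan(4/3)/2 + pi/2 ≈ 1.1071 (local minimum); x = pi - atan(4/3)/2 ≈ 2.6779 (local maximum); x = -atan(4/3)/2 + 3*pi/2 ≈ 4.2487 (local minimum); x = -atan(4/3)/2 + 2*pi ≈ 5.8195 (local maximum)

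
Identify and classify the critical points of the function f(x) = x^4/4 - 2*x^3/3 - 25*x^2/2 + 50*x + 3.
f'(x) = x^3 - 2*x^2 - 25*x + 50

Solve f'(x) = 0:
  Factor: x^3 - 2*x^2 - 25*x + 50 = (x - 5)*(x - 2)*(x + 5) = 0.
  ⇒ x = -5, 2, 5

f''(x) = 3*x^2 - 4*x - 25
Second-derivative test at each critical point:
  f''(-5) = 70 > 0 → local minimum
  f''(2) = -21 < 0 → local maximum
  f''(5) = 30 > 0 → local minimum

Critical points: x = -5 (local minimum); x = 2 (local maximum); x = 5 (local minimum)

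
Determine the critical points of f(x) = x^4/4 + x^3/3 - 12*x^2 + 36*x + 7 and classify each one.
f'(x) = x^3 + x^2 - 24*x + 36

Solve f'(x) = 0:
  Factor: x^3 + x^2 - 24*x + 36 = (x - 3)*(x - 2)*(x + 6) = 0.
  ⇒ x = -6, 2, 3

f''(x) = 3*x^2 + 2*x - 24
Second-derivative test at each critical point:
  f''(-6) = 72 > 0 → local minimum
  f''(2) = -8 < 0 → local maximum
  f''(3) = 9 > 0 → local minimum

Critical points: x = -6 (local minimum); x = 2 (local maximum); x = 3 (local minimum)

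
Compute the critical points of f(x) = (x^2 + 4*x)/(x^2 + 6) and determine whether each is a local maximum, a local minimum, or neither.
f'(x) = 4*(-x^2 + 3*x + 6)/(x^4 + 12*x^2 + 36)

Solve f'(x) = 0:
  f'(x) = -4*(x^2 - 3*x - 6)/(x^2 + 6)^2; the denominator is positive wherever f is defined, so f'(x) = 0 ⇔ -4*x^2 + 12*x + 24 = 0.
  Factor: -4*x^2 + 12*x + 24 = -4*(x^2 - 3*x - 6); x^2 - 3*x - 6 = 0 has no rational roots; quadratic formula: x = (3 ± √33)/2.
  ⇒ x = 3/2 - sqrt(33)/2 ≈ -1.3723, 3/2 + sqrt(33)/2 ≈ 4.3723

f''(x) = 4*(2*x^3 - 9*x^2 - 36*x + 18)/(x^6 + 18*x^4 + 108*x^2 + 216)
Second-derivative test at each critical point:
  f''(-1.3723) = 0.3698 > 0 → local minimum
  f''(4.3723) = -0.0364 < 0 → local maximum

Critical points: x = 3/2 - sqrt(33)/2 ≈ -1.3723 (local minimum); x = 3/2 + sqrt(33)/2 ≈ 4.3723 (local maximum)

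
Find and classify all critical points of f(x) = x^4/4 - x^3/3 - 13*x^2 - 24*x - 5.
f'(x) = x^3 - x^2 - 26*x - 24

Solve f'(x) = 0:
  Factor: x^3 - x^2 - 26*x - 24 = (x - 6)*(x + 1)*(x + 4) = 0.
  ⇒ x = -4, -1, 6

f''(x) = 3*x^2 - 2*x - 26
Second-derivative test at each critical point:
  f''(-4) = 30 > 0 → local minimum
  f''(-1) = -21 < 0 → local maximum
  f''(6) = 70 > 0 → local minimum

Critical points: x = -4 (local minimum); x = -1 (local maximum); x = 6 (local minimum)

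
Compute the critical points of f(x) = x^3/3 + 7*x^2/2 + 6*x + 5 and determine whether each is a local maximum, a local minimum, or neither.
f'(x) = x^2 + 7*x + 6

Solve f'(x) = 0:
  Factor: x^2 + 7*x + 6 = (x + 1)*(x + 6) = 0.
  ⇒ x = -6, -1

f''(x) = 2*x + 7
Second-derivative test at each critical point:
  f''(-6) = -5 < 0 → local maximum
  f''(-1) = 5 > 0 → local minimum

Critical points: x = -6 (local maximum); x = -1 (local minimum)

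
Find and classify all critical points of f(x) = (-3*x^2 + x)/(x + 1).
f'(x) = (-3*x^2 - 6*x + 1)/(x^2 + 2*x + 1)

Solve f'(x) = 0:
  f'(x) = -(3*x^2 + 6*x - 1)/(x + 1)^2; the denominator is positive wherever f is defined, so f'(x) = 0 ⇔ -3*x^2 - 6*x + 1 = 0.
  3*x^2 + 6*x - 1 = 0 has no rational roots; quadratic formula: x = (-6 ± √48)/6.
  ⇒ x = -2*sqrt(3)/3 - 1 ≈ -2.1547, -1 + 2*sqrt(3)/3 ≈ 0.1547

f''(x) = -8/(x^3 + 3*x^2 + 3*x + 1)
Second-derivative test at each critical point:
  f''(-2.1547) = 5.1962 > 0 → local minimum
  f''(0.1547) = -5.1962 < 0 → local maximum

Critical points: x = -2*sqrt(3)/3 - 1 ≈ -2.1547 (local minimum); x = -1 + 2*sqrt(3)/3 ≈ 0.1547 (local maximum)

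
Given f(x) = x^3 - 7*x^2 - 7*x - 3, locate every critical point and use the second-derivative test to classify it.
f'(x) = 3*x^2 - 14*x - 7

Solve f'(x) = 0:
  3*x^2 - 14*x - 7 = 0 has no rational roots; quadratic formula: x = (14 ± √280)/6.
  ⇒ x = 7/3 - sqrt(70)/3 ≈ -0.4555, 7/3 + sqrt(70)/3 ≈ 5.1222

f''(x) = 6*x - 14
Second-derivative test at each critical point:
  f''(-0.4555) = -16.7332 < 0 → local maximum
  f''(5.1222) = 16.7332 > 0 → local minimum

Critical points: x = 7/3 - sqrt(70)/3 ≈ -0.4555 (local maximum); x = 7/3 + sqrt(70)/3 ≈ 5.1222 (local minimum)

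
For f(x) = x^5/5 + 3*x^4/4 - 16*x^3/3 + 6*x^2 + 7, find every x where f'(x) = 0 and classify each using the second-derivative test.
f'(x) = x*(x^3 + 3*x^2 - 16*x + 12)

Solve f'(x) = 0:
  Factor: x^4 + 3*x^3 - 16*x^2 + 12*x = x*(x - 2)*(x - 1)*(x + 6) = 0.
  ⇒ x = -6, 0, 1, 2

f''(x) = 4*x^3 + 9*x^2 - 32*x + 12
Second-derivative test at each critical point:
  f''(-6) = -336 < 0 → local maximum
  f''(0) = 12 > 0 → local minimum
  f''(1) = -7 < 0 → local maximum
  f''(2) = 16 > 0 → local minimum

Critical points: x = -6 (local maximum); x = 0 (local minimum); x = 1 (local maximum); x = 2 (local minimum)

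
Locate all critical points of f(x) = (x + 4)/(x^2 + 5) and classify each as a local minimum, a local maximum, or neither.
f'(x) = (x^2 - 2*x*(x + 4) + 5)/(x^2 + 5)^2

Solve f'(x) = 0:
  f'(x) = -(x^2 + 8*x - 5)/(x^2 + 5)^2; the denominator is positive wherever f is defined, so f'(x) = 0 ⇔ -x^2 - 8*x + 5 = 0.
  x^2 + 8*x - 5 = 0 has no rational roots; quadratic formula: x = (-8 ± √84)/2.
  ⇒ x = -sqrt(21) - 4 ≈ -8.5826, -4 + sqrt(21) ≈ 0.5826

f''(x) = 2*(4*x^2*(x + 4) - (3*x + 4)*(x^2 + 5))/(x^2 + 5)^3
Second-derivative test at each critical point:
  f''(-8.5826) = 0.0015 > 0 → local minimum
  f''(0.5826) = -0.3215 < 0 → local maximum

Critical points: x = -sqrt(21) - 4 ≈ -8.5826 (local minimum); x = -4 + sqrt(21) ≈ 0.5826 (local maximum)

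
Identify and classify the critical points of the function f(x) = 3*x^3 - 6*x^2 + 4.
f'(x) = 3*x*(3*x - 4)

Solve f'(x) = 0:
  Factor: 9*x^2 - 12*x = 3*x*(3*x - 4) = 0.
  ⇒ x = 0, 4/3

f''(x) = 18*x - 12
Second-derivative test at each critical point:
  f''(0) = -12 < 0 → local maximum
  f''(4/3) = 12 > 0 → local minimum

Critical points: x = 0 (local maximum); x = 4/3 (local minimum)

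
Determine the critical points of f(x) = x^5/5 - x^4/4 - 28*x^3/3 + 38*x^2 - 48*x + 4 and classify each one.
f'(x) = x^4 - x^3 - 28*x^2 + 76*x - 48

Solve f'(x) = 0:
  Factor: x^4 - x^3 - 28*x^2 + 76*x - 48 = (x - 4)*(x - 2)*(x - 1)*(x + 6) = 0.
  ⇒ x = -6, 1, 2, 4

f''(x) = 4*x^3 - 3*x^2 - 56*x + 76
Second-derivative test at each critical point:
  f''(-6) = -560 < 0 → local maximum
  f''(1) = 21 > 0 → local minimum
  f''(2) = -16 < 0 → local maximum
  f''(4) = 60 > 0 → local minimum

Critical points: x = -6 (local maximum); x = 1 (local minimum); x = 2 (local maximum); x = 4 (local minimum)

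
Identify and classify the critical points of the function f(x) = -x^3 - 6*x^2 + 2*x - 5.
f'(x) = -3*x^2 - 12*x + 2

Solve f'(x) = 0:
  3*x^2 + 12*x - 2 = 0 has no rational roots; quadratic formula: x = (-12 ± √168)/6.
  ⇒ x = -sqrt(42)/3 - 2 ≈ -4.1602, -2 + sqrt(42)/3 ≈ 0.1602

f''(x) = -6*x - 12
Second-derivative test at each critical point:
  f''(-4.1602) = 12.9615 > 0 → local minimum
  f''(0.1602) = -12.9615 < 0 → local maximum

Critical points: x = -sqrt(42)/3 - 2 ≈ -4.1602 (local minimum); x = -2 + sqrt(42)/3 ≈ 0.1602 (local maximum)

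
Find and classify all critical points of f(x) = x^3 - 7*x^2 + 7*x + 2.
f'(x) = 3*x^2 - 14*x + 7

Solve f'(x) = 0:
  3*x^2 - 14*x + 7 = 0 has no rational roots; quadratic formula: x = (14 ± √112)/6.
  ⇒ x = 7/3 - 2*sqrt(7)/3 ≈ 0.5695, 2*sqrt(7)/3 + 7/3 ≈ 4.0972

f''(x) = 6*x - 14
Second-derivative test at each critical point:
  f''(0.5695) = -10.5830 < 0 → local maximum
  f''(4.0972) = 10.5830 > 0 → local minimum

Critical points: x = 7/3 - 2*sqrt(7)/3 ≈ 0.5695 (local maximum); x = 2*sqrt(7)/3 + 7/3 ≈ 4.0972 (local minimum)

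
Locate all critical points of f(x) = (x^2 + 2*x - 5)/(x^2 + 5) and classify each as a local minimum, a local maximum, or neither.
f'(x) = 2*(-x^2 + 10*x + 5)/(x^4 + 10*x^2 + 25)

Solve f'(x) = 0:
  f'(x) = -2*(x^2 - 10*x - 5)/(x^2 + 5)^2; the denominator is positive wherever f is defined, so f'(x) = 0 ⇔ -2*x^2 + 20*x + 10 = 0.
  Factor: -2*x^2 + 20*x + 10 = -2*(x^2 - 10*x - 5); x^2 - 10*x - 5 = 0 has no rational roots; quadratic formula: x = (10 ± √120)/2.
  ⇒ x = 5 - sqrt(30) ≈ -0.4772, 5 + sqrt(30) ≈ 10.4772

f''(x) = 4*(x^3 - 15*x^2 - 15*x + 25)/(x^6 + 15*x^4 + 75*x^2 + 125)
Second-derivative test at each critical point:
  f''(-0.4772) = 0.8017 > 0 → local minimum
  f''(10.4772) = -0.0017 < 0 → local maximum

Critical points: x = 5 - sqrt(30) ≈ -0.4772 (local minimum); x = 5 + sqrt(30) ≈ 10.4772 (local maximum)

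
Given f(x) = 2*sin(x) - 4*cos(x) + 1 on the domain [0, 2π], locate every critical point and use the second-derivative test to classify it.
f'(x) = 4*sin(x) + 2*cos(x)

Solve f'(x) = 0 on [0, 2π]:
  f'(x) = 0 ⇔ 2*cos(x) = -4*sin(x) ⇔ tan(x) = -1/2, i.e. x = arctan(-1/2) + nπ; keep the solutions lying in [0, 2π].
  ⇒ x = pi - atan(1/2) ≈ 2.6779, -atan(1/2) + 2*pi ≈ 5.8195

f''(x) = -2*sin(x) + 4*cos(x)
Second-derivative test at each critical point:
  f''(2.6779) = -4.4721 < 0 → local maximum
  f''(5.8195) = 4.4721 > 0 → local minimum

Critical points: x = pi - atan(1/2) ≈ 2.6779 (local maximum); x = -atan(1/2) + 2*pi ≈ 5.8195 (local minimum)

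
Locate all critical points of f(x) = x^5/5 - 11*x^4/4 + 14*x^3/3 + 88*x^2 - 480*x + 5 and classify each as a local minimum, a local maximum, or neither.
f'(x) = x^4 - 11*x^3 + 14*x^2 + 176*x - 480

Solve f'(x) = 0:
  Factor: x^4 - 11*x^3 + 14*x^2 + 176*x - 480 = (x - 6)*(x - 5)*(x - 4)*(x + 4) = 0.
  ⇒ x = -4, 4, 5, 6

f''(x) = 4*x^3 - 33*x^2 + 28*x + 176
Second-derivative test at each critical point:
  f''(-4) = -720 < 0 → local maximum
  f''(4) = 16 > 0 → local minimum
  f''(5) = -9 < 0 → local maximum
  f''(6) = 20 > 0 → local minimum

Critical points: x = -4 (local maximum); x = 4 (local minimum); x = 5 (local maximum); x = 6 (local minimum)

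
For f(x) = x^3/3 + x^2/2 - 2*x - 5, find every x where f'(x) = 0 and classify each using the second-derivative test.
f'(x) = x^2 + x - 2

Solve f'(x) = 0:
  Factor: x^2 + x - 2 = (x - 1)*(x + 2) = 0.
  ⇒ x = -2, 1

f''(x) = 2*x + 1
Second-derivative test at each critical point:
  f''(-2) = -3 < 0 → local maximum
  f''(1) = 3 > 0 → local minimum

Critical points: x = -2 (local maximum); x = 1 (local minimum)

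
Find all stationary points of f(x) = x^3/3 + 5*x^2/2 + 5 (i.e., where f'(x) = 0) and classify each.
f'(x) = x*(x + 5)

Solve f'(x) = 0:
  Factor: x^2 + 5*x = x*(x + 5) = 0.
  ⇒ x = -5, 0

f''(x) = 2*x + 5
Second-derivative test at each critical point:
  f''(-5) = -5 < 0 → local maximum
  f''(0) = 5 > 0 → local minimum

Critical points: x = -5 (local maximum); x = 0 (local minimum)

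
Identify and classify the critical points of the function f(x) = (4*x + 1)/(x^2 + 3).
f'(x) = 2*(-2*x^2 - x + 6)/(x^4 + 6*x^2 + 9)

Solve f'(x) = 0:
  f'(x) = -2*(x + 2)*(2*x - 3)/(x^2 + 3)^2; the denominator is positive wherever f is defined, so f'(x) = 0 ⇔ -4*x^2 - 2*x + 12 = 0.
  Factor: -4*x^2 - 2*x + 12 = -2*(x + 2)*(2*x - 3) = 0.
  ⇒ x = -2, 3/2

f''(x) = 2*(4*x^2*(4*x + 1) - (12*x + 1)*(x^2 + 3))/(x^2 + 3)^3
Second-derivative test at each critical point:
  f''(-2) = 2/7 > 0 → local minimum
  f''(3/2) = -32/63 < 0 → local maximum

Critical points: x = -2 (local minimum); x = 3/2 (local maximum)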